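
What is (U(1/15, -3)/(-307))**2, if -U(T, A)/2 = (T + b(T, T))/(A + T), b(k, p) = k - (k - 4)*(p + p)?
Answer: 5476/2565929025 ≈ 2.1341e-6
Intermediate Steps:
b(k, p) = k - 2*p*(-4 + k) (b(k, p) = k - (-4 + k)*2*p = k - 2*p*(-4 + k))
U(T, A) = -2*(-2*T**2 + 10*T)/(A + T) (U(T, A) = -2*(T + (T + 8*T - 2*T*T))/(A + T) = -2*(T + (T + 8*T - 2*T**2))/(A + T) = -2*(T + (-2*T**2 + 9*T))/(A + T) = -2*(-2*T**2 + 10*T)/(A + T))
(U(1/15, -3)/(-307))**2 = ((4*(-5 + 1/15)/(15*(-3 + 1/15)))/(-307))**2 = ((4*(1/15)*(-5 + 1/15)/(-3 + 1/15))*(-1/307))**2 = ((4*(1/15)*(-74/15)/(-44/15))*(-1/307))**2 = ((4*(1/15)*(-15/44)*(-74/15))*(-1/307))**2 = ((74/165)*(-1/307))**2 = (-74/50655)**2 = 5476/2565929025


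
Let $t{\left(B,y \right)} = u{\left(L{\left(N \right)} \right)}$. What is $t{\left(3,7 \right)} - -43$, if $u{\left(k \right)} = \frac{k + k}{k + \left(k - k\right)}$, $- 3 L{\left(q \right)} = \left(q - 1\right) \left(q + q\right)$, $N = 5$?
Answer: $45$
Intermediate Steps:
$L{\left(q \right)} = - \frac{2 q \left(-1 + q\right)}{3}$ ($L{\left(q \right)} = - \frac{\left(q - 1\right) \left(q + q\right)}{3} = - \frac{\left(-1 + q\right) 2 q}{3} = - \frac{2 q \left(-1 + q\right)}{3}$)
$u{\left(k \right)} = 2$ ($u{\left(k \right)} = \frac{2 k}{k + 0} = \frac{2 k}{k} = 2$)
$t{\left(B,y \right)} = 2$
$t{\left(3,7 \right)} - -43 = 2 - -43 = 2 + 43 = 45$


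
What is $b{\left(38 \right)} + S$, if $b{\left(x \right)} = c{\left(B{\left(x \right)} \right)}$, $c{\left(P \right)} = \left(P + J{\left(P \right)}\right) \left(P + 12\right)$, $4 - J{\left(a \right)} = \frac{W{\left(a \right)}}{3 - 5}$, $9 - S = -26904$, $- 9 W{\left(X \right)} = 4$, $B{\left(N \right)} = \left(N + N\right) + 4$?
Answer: $\frac{311585}{9} \approx 34621.0$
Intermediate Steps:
$B{\left(N \right)} = 4 + 2 N$ ($B{\left(N \right)} = 2 N + 4 = 4 + 2 N$)
$W{\left(X \right)} = - \frac{4}{9}$ ($W{\left(X \right)} = \left(- \frac{1}{9}\right) 4 = - \frac{4}{9}$)
$S = 26913$ ($S = 9 - -26904 = 9 + 26904 = 26913$)
$J{\left(a \right)} = \frac{34}{9}$ ($J{\left(a \right)} = 4 - - \frac{4}{9 \left(3 - 5\right)} = 4 - - \frac{4}{9 \left(-2\right)} = 4 - \left(- \frac{4}{9}\right) \left(- \frac{1}{2}\right) = 4 - \frac{2}{9} = \frac{34}{9}$)
$c{\left(P \right)} = \left(12 + P\right) \left(\frac{34}{9} + P\right)$ ($c{\left(P \right)} = \left(P + \frac{34}{9}\right) \left(P + 12\right) = \left(\frac{34}{9} + P\right) \left(12 + P\right) = \left(12 + P\right) \left(\frac{34}{9} + P\right)$)
$b{\left(x \right)} = \frac{976}{9} + \left(4 + 2 x\right)^{2} + \frac{284 x}{9}$ ($b{\left(x \right)} = \frac{136}{3} + \left(4 + 2 x\right)^{2} + \frac{142 \left(4 + 2 x\right)}{9} = \frac{136}{3} + \left(4 + 2 x\right)^{2} + \left(\frac{568}{9} + \frac{284 x}{9}\right) = \frac{976}{9} + \left(4 + 2 x\right)^{2} + \frac{284 x}{9}$)
$b{\left(38 \right)} + S = \left(\frac{1120}{9} + 4 \cdot 38^{2} + \frac{428}{9} \cdot 38\right) + 26913 = \left(\frac{1120}{9} + 4 \cdot 1444 + \frac{16264}{9}\right) + 26913 = \left(\frac{1120}{9} + 5776 + \frac{16264}{9}\right) + 26913 = \frac{69368}{9} + 26913 = \frac{311585}{9}$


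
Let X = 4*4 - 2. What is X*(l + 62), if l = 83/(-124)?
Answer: 53235/62 ≈ 858.63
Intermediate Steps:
l = -83/124 (l = 83*(-1/124) = -83/124 ≈ -0.66935)
X = 14 (X = 16 - 2 = 14)
X*(l + 62) = 14*(-83/124 + 62) = 14*(7605/124) = 53235/62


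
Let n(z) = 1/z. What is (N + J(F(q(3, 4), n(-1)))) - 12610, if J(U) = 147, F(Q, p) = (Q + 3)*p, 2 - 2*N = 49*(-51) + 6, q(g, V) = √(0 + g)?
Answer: -22431/2 ≈ -11216.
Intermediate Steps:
q(g, V) = √g
n(z) = 1/z
N = 2495/2 (N = 1 - (49*(-51) + 6)/2 = 1 - (-2499 + 6)/2 = 1 - ½*(-2493) = 1 + 2493/2 = 2495/2 ≈ 1247.5)
F(Q, p) = p*(3 + Q) (F(Q, p) = (3 + Q)*p = p*(3 + Q))
(N + J(F(q(3, 4), n(-1)))) - 12610 = (2495/2 + 147) - 12610 = 2789/2 - 12610 = -22431/2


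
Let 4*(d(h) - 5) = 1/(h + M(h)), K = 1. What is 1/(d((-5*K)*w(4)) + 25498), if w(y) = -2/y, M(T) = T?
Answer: 20/510061 ≈ 3.9211e-5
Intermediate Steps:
d(h) = 5 + 1/(8*h) (d(h) = 5 + 1/(4*(h + h)) = 5 + 1/(4*((2*h))) = 5 + (1/(2*h))/4 = 5 + 1/(8*h))
1/(d((-5*K)*w(4)) + 25498) = 1/((5 + 1/(8*(((-5*1)*(-2/4))))) + 25498) = 1/((5 + 1/(8*((-(-10)/4)))) + 25498) = 1/((5 + 1/(8*((-5*(-½))))) + 25498) = 1/((5 + 1/(8*(5/2))) + 25498) = 1/((5 + (⅛)*(⅖)) + 25498) = 1/((5 + 1/20) + 25498) = 1/(101/20 + 25498) = 1/(510061/20) = 20/510061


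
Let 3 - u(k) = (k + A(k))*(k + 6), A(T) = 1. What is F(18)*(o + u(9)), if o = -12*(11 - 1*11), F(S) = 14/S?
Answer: -343/3 ≈ -114.33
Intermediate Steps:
u(k) = 3 - (1 + k)*(6 + k) (u(k) = 3 - (k + 1)*(k + 6) = 3 - (1 + k)*(6 + k))
o = 0 (o = -12*(11 - 11) = -12*0 = 0)
F(18)*(o + u(9)) = (14/18)*(0 + (-3 - 1*9² - 7*9)) = (14*(1/18))*(0 + (-3 - 1*81 - 63)) = 7*(0 + (-3 - 81 - 63))/9 = 7*(0 - 147)/9 = (7/9)*(-147) = -343/3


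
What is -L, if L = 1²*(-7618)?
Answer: 7618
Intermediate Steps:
L = -7618 (L = 1*(-7618) = -7618)
-L = -1*(-7618) = 7618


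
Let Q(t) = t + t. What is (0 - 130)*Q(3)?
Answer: -780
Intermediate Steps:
Q(t) = 2*t
(0 - 130)*Q(3) = (0 - 130)*(2*3) = -130*6 = -780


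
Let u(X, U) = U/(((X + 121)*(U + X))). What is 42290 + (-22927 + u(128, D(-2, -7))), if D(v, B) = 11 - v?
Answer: 679815580/35109 ≈ 19363.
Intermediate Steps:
u(X, U) = U/((121 + X)*(U + X)) (u(X, U) = U/(((121 + X)*(U + X))) = U*(1/((121 + X)*(U + X))) = U/((121 + X)*(U + X)))
42290 + (-22927 + u(128, D(-2, -7))) = 42290 + (-22927 + (11 - 1*(-2))/(128² + 121*(11 - 1*(-2)) + 121*128 + (11 - 1*(-2))*128)) = 42290 + (-22927 + (11 + 2)/(16384 + 121*(11 + 2) + 15488 + (11 + 2)*128)) = 42290 + (-22927 + 13/(16384 + 121*13 + 15488 + 13*128)) = 42290 + (-22927 + 13/(16384 + 1573 + 15488 + 1664)) = 42290 + (-22927 + 13/35109) = 42290 - 804944030/35109 = 679815580/35109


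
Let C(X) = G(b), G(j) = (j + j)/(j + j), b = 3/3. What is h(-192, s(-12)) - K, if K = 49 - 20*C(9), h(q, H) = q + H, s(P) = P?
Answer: -233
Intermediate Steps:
h(q, H) = H + q
b = 1 (b = 3*(⅓) = 1)
G(j) = 1 (G(j) = (2*j)/((2*j)) = (2*j)*(1/(2*j)) = 1)
C(X) = 1
K = 29 (K = 49 - 20*1 = 49 - 20 = 29)
h(-192, s(-12)) - K = (-12 - 192) - 1*29 = -204 - 29 = -233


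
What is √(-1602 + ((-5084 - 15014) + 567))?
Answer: I*√21133 ≈ 145.37*I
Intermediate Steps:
√(-1602 + ((-5084 - 15014) + 567)) = √(-1602 + (-20098 + 567)) = √(-1602 - 19531) = √(-21133) = I*√21133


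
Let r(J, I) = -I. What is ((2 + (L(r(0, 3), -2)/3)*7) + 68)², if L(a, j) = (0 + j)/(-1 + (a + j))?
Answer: 405769/81 ≈ 5009.5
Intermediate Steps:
L(a, j) = j/(-1 + a + j)
((2 + (L(r(0, 3), -2)/3)*7) + 68)² = ((2 + (-2/(-1 - 1*3 - 2)/3)*7) + 68)² = ((2 + (-2/(-1 - 3 - 2)*(⅓))*7) + 68)² = ((2 + (-2/(-6)*(⅓))*7) + 68)² = ((2 + (-2*(-⅙)*(⅓))*7) + 68)² = ((2 + ((⅓)*(⅓))*7) + 68)² = ((2 + (⅑)*7) + 68)² = ((2 + 7/9) + 68)² = (25/9 + 68)² = (637/9)² = 405769/81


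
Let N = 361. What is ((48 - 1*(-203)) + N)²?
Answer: 374544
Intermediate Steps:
((48 - 1*(-203)) + N)² = ((48 - 1*(-203)) + 361)² = ((48 + 203) + 361)² = (251 + 361)² = 612² = 374544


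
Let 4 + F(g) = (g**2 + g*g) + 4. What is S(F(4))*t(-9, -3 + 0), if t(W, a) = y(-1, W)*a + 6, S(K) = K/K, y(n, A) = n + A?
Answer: 36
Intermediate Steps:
y(n, A) = A + n
F(g) = 2*g**2 (F(g) = -4 + ((g**2 + g*g) + 4) = -4 + ((g**2 + g**2) + 4) = -4 + (2*g**2 + 4) = -4 + (4 + 2*g**2) = 2*g**2)
S(K) = 1
t(W, a) = 6 + a*(-1 + W) (t(W, a) = (W - 1)*a + 6 = (-1 + W)*a + 6 = a*(-1 + W) + 6 = 6 + a*(-1 + W))
S(F(4))*t(-9, -3 + 0) = 1*(6 + (-3 + 0)*(-1 - 9)) = 1*(6 - 3*(-10)) = 1*(6 + 30) = 1*36 = 36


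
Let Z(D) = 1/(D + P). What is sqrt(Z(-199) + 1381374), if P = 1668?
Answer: sqrt(2980951219883)/1469 ≈ 1175.3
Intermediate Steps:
Z(D) = 1/(1668 + D) (Z(D) = 1/(D + 1668) = 1/(1668 + D))
sqrt(Z(-199) + 1381374) = sqrt(1/(1668 - 199) + 1381374) = sqrt(1/1469 + 1381374) = sqrt(2029238407/1469) = sqrt(2980951219883)/1469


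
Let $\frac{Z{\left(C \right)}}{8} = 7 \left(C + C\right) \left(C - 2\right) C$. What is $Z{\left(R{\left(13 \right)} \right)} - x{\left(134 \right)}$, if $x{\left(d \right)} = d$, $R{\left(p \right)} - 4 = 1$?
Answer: $8266$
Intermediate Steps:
$R{\left(p \right)} = 5$ ($R{\left(p \right)} = 4 + 1 = 5$)
$Z{\left(C \right)} = 112 C^{2} \left(-2 + C\right)$ ($Z{\left(C \right)} = 8 \cdot 7 \left(C + C\right) \left(C - 2\right) C = 8 \cdot 7 \cdot 2 C \left(-2 + C\right) C = 8 \cdot 14 C \left(-2 + C\right) C = 8 \cdot 14 C^{2} \left(-2 + C\right) = 112 C^{2} \left(-2 + C\right)$)
$Z{\left(R{\left(13 \right)} \right)} - x{\left(134 \right)} = 112 \cdot 5^{2} \left(-2 + 5\right) - 134 = 112 \cdot 25 \cdot 3 - 134 = 8400 - 134 = 8266$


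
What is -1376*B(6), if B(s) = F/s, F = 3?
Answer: -688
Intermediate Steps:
B(s) = 3/s
-1376*B(6) = -4128/6 = -1376*1/2 = -688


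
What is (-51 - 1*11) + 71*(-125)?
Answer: -8937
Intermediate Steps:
(-51 - 1*11) + 71*(-125) = (-51 - 11) - 8875 = -62 - 8875 = -8937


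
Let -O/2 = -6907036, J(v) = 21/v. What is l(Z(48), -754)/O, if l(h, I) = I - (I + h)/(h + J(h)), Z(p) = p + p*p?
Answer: -99400713/1819485958300 ≈ -5.4631e-5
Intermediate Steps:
Z(p) = p + p²
O = 13814072 (O = -2*(-6907036) = 13814072)
l(h, I) = I - (I + h)/(h + 21/h)
l(Z(48), -754)/O = ((21*(-754) + (48*(1 + 48))*(-1*(-754) - 48*(1 + 48) - 36192*(1 + 48)))/(21 + (48*(1 + 48))²))/13814072 = ((-15834 + (48*49)*(754 - 48*49 - 36192*49))/(21 + (48*49)²))*(1/13814072) = ((-15834 + 2352*(754 - 1*2352 - 754*2352))/(21 + 2352²))*(1/13814072) = ((-15834 + 2352*(754 - 2352 - 1773408))/(21 + 5531904))*(1/13814072) = ((-15834 + 2352*(-1775006))/5531925)*(1/13814072) = ((-15834 - 4174814112)/5531925)*(1/13814072) = ((1/5531925)*(-4174829946))*(1/13814072) = -198801426/263425*1/13814072 = -99400713/1819485958300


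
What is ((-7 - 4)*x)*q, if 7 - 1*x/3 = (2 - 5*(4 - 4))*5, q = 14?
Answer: 1386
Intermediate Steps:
x = -9 (x = 21 - 3*(2 - 5*(4 - 4))*5 = 21 - 3*(2 - 5*0)*5 = 21 - 3*(2 + 0)*5 = 21 - 6*5 = 21 - 3*10 = 21 - 30 = -9)
((-7 - 4)*x)*q = ((-7 - 4)*(-9))*14 = -11*(-9)*14 = 99*14 = 1386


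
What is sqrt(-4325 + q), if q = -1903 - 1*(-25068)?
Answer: 2*sqrt(4710) ≈ 137.26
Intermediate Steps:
q = 23165 (q = -1903 + 25068 = 23165)
sqrt(-4325 + q) = sqrt(-4325 + 23165) = sqrt(18840) = 2*sqrt(4710)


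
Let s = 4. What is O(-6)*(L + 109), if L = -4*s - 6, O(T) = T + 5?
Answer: -87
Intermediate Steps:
O(T) = 5 + T
L = -22 (L = -4*4 - 6 = -16 - 6 = -22)
O(-6)*(L + 109) = (5 - 6)*(-22 + 109) = -1*87 = -87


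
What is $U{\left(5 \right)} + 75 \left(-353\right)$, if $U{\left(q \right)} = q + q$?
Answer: $-26465$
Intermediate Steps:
$U{\left(q \right)} = 2 q$
$U{\left(5 \right)} + 75 \left(-353\right) = 2 \cdot 5 + 75 \left(-353\right) = 10 - 26475 = -26465$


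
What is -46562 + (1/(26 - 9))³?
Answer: -228759105/4913 ≈ -46562.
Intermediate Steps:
-46562 + (1/(26 - 9))³ = -46562 + (1/17)³ = -46562 + 1/4913 = -228759105/4913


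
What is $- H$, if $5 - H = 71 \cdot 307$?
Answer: $21792$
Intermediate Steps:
$H = -21792$ ($H = 5 - 71 \cdot 307 = 5 - 21797 = -21792$)
$- H = \left(-1\right) \left(-21792\right) = 21792$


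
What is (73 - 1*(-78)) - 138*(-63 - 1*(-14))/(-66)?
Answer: 534/11 ≈ 48.545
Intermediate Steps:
(73 - 1*(-78)) - 138*(-63 - 1*(-14))/(-66) = (73 + 78) - 138*(-63 + 14)*(-1)/66 = 151 - (-6762)*(-1)/66 = 151 - 138*49/66 = 151 - 1127/11 = 534/11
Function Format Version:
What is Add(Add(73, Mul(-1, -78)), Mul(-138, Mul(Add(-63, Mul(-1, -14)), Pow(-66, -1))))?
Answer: Rational(534, 11) ≈ 48.545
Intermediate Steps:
Add(Add(73, Mul(-1, -78)), Mul(-138, Mul(Add(-63, Mul(-1, -14)), Pow(-66, -1)))) = Add(Add(73, 78), Mul(-138, Mul(Add(-63, 14), Rational(-1, 66)))) = Add(151, Mul(-138, Mul(-49, Rational(-1, 66)))) = Add(151, Mul(-138, Rational(49, 66))) = Add(151, Rational(-1127, 11)) = Rational(534, 11)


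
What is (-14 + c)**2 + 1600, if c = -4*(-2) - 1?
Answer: 1649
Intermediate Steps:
c = 7 (c = 8 - 1 = 7)
(-14 + c)**2 + 1600 = (-14 + 7)**2 + 1600 = (-7)**2 + 1600 = 49 + 1600 = 1649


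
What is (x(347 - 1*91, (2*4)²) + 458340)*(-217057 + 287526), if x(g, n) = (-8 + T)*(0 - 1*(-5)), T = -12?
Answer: 32291714560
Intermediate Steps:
x(g, n) = -100 (x(g, n) = (-8 - 12)*(0 - 1*(-5)) = -20*(0 + 5) = -20*5 = -100)
(x(347 - 1*91, (2*4)²) + 458340)*(-217057 + 287526) = (-100 + 458340)*(-217057 + 287526) = 458240*70469 = 32291714560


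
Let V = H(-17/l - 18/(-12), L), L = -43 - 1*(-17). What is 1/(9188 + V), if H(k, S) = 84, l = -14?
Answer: 1/9272 ≈ 0.00010785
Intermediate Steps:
L = -26 (L = -43 + 17 = -26)
V = 84
1/(9188 + V) = 1/(9188 + 84) = 1/9272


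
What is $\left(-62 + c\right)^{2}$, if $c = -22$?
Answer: $7056$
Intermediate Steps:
$\left(-62 + c\right)^{2} = \left(-62 - 22\right)^{2} = \left(-84\right)^{2} = 7056$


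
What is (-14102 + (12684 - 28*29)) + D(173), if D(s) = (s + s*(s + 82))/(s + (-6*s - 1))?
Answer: -987734/433 ≈ -2281.1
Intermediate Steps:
D(s) = (s + s*(82 + s))/(-1 - 5*s) (D(s) = (s + s*(82 + s))/(s + (-1 - 6*s)) = (s + s*(82 + s))/(-1 - 5*s))
(-14102 + (12684 - 28*29)) + D(173) = (-14102 + (12684 - 28*29)) - 1*173*(83 + 173)/(1 + 5*173) = (-14102 + (12684 - 1*812)) - 1*173*256/(1 + 865) = (-14102 + (12684 - 812)) - 1*173*256/866 = (-14102 + 11872) - 1*173*1/866*256 = -2230 - 22144/433 = -987734/433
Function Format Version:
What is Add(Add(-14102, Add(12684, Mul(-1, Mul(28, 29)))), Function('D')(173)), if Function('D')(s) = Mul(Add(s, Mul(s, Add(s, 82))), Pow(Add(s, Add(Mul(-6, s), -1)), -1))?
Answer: Rational(-987734, 433) ≈ -2281.1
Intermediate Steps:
Function('D')(s) = Mul(Pow(Add(-1, Mul(-5, s)), -1), Add(s, Mul(s, Add(82, s)))) (Function('D')(s) = Mul(Add(s, Mul(s, Add(82, s))), Pow(Add(s, Add(-1, Mul(-6, s))), -1)) = Mul(Add(s, Mul(s, Add(82, s))), Pow(Add(-1, Mul(-5, s)), -1)) = Mul(Pow(Add(-1, Mul(-5, s)), -1), Add(s, Mul(s, Add(82, s)))))
Add(Add(-14102, Add(12684, Mul(-1, Mul(28, 29)))), Function('D')(173)) = Add(Add(-14102, Add(12684, Mul(-1, Mul(28, 29)))), Mul(-1, 173, Pow(Add(1, Mul(5, 173)), -1), Add(83, 173))) = Add(Add(-14102, Add(12684, Mul(-1, 812))), Mul(-1, 173, Pow(Add(1, 865), -1), 256)) = Add(Add(-14102, Add(12684, -812)), Mul(-1, 173, Pow(866, -1), 256)) = Add(Add(-14102, 11872), Mul(-1, 173, Rational(1, 866), 256)) = Add(-2230, Rational(-22144, 433)) = Rational(-987734, 433)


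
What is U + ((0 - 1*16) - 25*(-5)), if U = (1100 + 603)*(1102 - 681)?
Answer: 717072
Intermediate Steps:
U = 716963 (U = 1703*421 = 716963)
U + ((0 - 1*16) - 25*(-5)) = 716963 + ((0 - 1*16) - 25*(-5)) = 716963 + ((0 - 16) + 125) = 716963 + (-16 + 125) = 716963 + 109 = 717072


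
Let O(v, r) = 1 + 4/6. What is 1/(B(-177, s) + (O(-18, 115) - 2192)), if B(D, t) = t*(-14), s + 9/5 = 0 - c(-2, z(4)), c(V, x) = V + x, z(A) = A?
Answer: -15/32057 ≈ -0.00046792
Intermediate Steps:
O(v, r) = 5/3 (O(v, r) = 1 + 4*(1/6) = 1 + 2/3 = 5/3)
s = -19/5 (s = -9/5 + (0 - (-2 + 4)) = -9/5 + (0 - 1*2) = -9/5 + (0 - 2) = -9/5 - 2 = -19/5 ≈ -3.8000)
B(D, t) = -14*t
1/(B(-177, s) + (O(-18, 115) - 2192)) = 1/(-14*(-19/5) + (5/3 - 2192)) = 1/(266/5 - 6571/3) = 1/(-32057/15) = -15/32057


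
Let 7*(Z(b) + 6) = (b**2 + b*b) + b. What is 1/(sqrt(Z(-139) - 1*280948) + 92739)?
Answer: 216391/20068527674 - 5*I*sqrt(539889)/60205583022 ≈ 1.0783e-5 - 6.1022e-8*I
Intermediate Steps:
Z(b) = -6 + b/7 + 2*b**2/7 (Z(b) = -6 + ((b**2 + b*b) + b)/7 = -6 + ((b**2 + b**2) + b)/7 = -6 + (2*b**2 + b)/7 = -6 + (b + 2*b**2)/7 = -6 + (b/7 + 2*b**2/7) = -6 + b/7 + 2*b**2/7)
1/(sqrt(Z(-139) - 1*280948) + 92739) = 1/(sqrt((-6 + (1/7)*(-139) + (2/7)*(-139)**2) - 1*280948) + 92739) = 1/(sqrt((-6 - 139/7 + (2/7)*19321) - 280948) + 92739) = 1/(sqrt((-6 - 139/7 + 38642/7) - 280948) + 92739) = 1/(sqrt(38461/7 - 280948) + 92739) = 1/(sqrt(-1928175/7) + 92739) = 1/(5*I*sqrt(539889)/7 + 92739) = 1/(92739 + 5*I*sqrt(539889)/7)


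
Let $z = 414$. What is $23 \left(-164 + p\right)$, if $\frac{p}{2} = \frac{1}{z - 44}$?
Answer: $- \frac{697797}{185} \approx -3771.9$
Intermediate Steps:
$p = \frac{1}{185}$ ($p = \frac{2}{414 - 44} = \frac{2}{370} = 2 \cdot \frac{1}{370} = \frac{1}{185} \approx 0.0054054$)
$23 \left(-164 + p\right) = 23 \left(-164 + \frac{1}{185}\right) = 23 \left(- \frac{30339}{185}\right) = - \frac{697797}{185}$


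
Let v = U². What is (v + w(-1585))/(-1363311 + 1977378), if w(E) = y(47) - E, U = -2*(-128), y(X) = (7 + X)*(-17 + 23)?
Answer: 67445/614067 ≈ 0.10983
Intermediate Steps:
y(X) = 42 + 6*X (y(X) = (7 + X)*6 = 42 + 6*X)
U = 256
w(E) = 324 - E (w(E) = (42 + 6*47) - E = (42 + 282) - E = 324 - E)
v = 65536 (v = 256² = 65536)
(v + w(-1585))/(-1363311 + 1977378) = (65536 + (324 - 1*(-1585)))/(-1363311 + 1977378) = (65536 + (324 + 1585))/614067 = (65536 + 1909)*(1/614067) = 67445*(1/614067) = 67445/614067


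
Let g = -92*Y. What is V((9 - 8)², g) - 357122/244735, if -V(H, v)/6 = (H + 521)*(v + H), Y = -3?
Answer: -212323632662/244735 ≈ -8.6757e+5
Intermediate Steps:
g = 276 (g = -92*(-3) = 276)
V(H, v) = -6*(521 + H)*(H + v) (V(H, v) = -6*(H + 521)*(v + H) = -6*(521 + H)*(H + v))
V((9 - 8)², g) - 357122/244735 = (-3126*(9 - 8)² - 3126*276 - 6*(9 - 8)⁴ - 6*(9 - 8)²*276) - 357122/244735 = (-3126*1² - 862776 - 6*(1²)² - 6*1²*276) - 357122/244735 = (-3126*1 - 862776 - 6*1² - 6*1*276) - 1*357122/244735 = (-3126 - 862776 - 6*1 - 1656) - 357122/244735 = (-3126 - 862776 - 6 - 1656) - 357122/244735 = -867564 - 357122/244735 = -212323632662/244735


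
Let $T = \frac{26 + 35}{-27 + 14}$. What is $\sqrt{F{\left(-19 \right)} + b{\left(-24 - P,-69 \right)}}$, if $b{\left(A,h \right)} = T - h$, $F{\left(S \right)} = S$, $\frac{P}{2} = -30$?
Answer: $\frac{\sqrt{7657}}{13} \approx 6.7311$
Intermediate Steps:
$P = -60$ ($P = 2 \left(-30\right) = -60$)
$T = - \frac{61}{13}$ ($T = \frac{61}{-13} = 61 \left(- \frac{1}{13}\right) = - \frac{61}{13} \approx -4.6923$)
$b{\left(A,h \right)} = - \frac{61}{13} - h$
$\sqrt{F{\left(-19 \right)} + b{\left(-24 - P,-69 \right)}} = \sqrt{-19 - - \frac{836}{13}} = \sqrt{-19 + \left(- \frac{61}{13} + 69\right)} = \sqrt{-19 + \frac{836}{13}} = \sqrt{\frac{589}{13}} = \frac{\sqrt{7657}}{13}$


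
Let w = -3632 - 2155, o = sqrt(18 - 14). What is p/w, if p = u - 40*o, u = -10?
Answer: 10/643 ≈ 0.015552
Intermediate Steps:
o = 2 (o = sqrt(4) = 2)
p = -90 (p = -10 - 40*2 = -10 - 80 = -90)
w = -5787
p/w = -90/(-5787) = -90*(-1/5787) = 10/643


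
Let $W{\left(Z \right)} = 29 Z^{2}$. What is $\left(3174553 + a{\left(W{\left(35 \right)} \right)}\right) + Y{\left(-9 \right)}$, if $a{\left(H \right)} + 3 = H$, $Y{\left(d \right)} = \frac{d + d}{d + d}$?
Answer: $3210076$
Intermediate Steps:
$Y{\left(d \right)} = 1$ ($Y{\left(d \right)} = \frac{2 d}{2 d} = 2 d \frac{1}{2 d} = 1$)
$a{\left(H \right)} = -3 + H$
$\left(3174553 + a{\left(W{\left(35 \right)} \right)}\right) + Y{\left(-9 \right)} = \left(3174553 - \left(3 - 29 \cdot 35^{2}\right)\right) + 1 = \left(3174553 + \left(-3 + 29 \cdot 1225\right)\right) + 1 = \left(3174553 + \left(-3 + 35525\right)\right) + 1 = \left(3174553 + 35522\right) + 1 = 3210075 + 1 = 3210076$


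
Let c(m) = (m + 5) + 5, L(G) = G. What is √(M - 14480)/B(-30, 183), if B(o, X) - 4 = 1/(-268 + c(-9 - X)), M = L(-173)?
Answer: 450*I*√14653/1799 ≈ 30.279*I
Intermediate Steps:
c(m) = 10 + m (c(m) = (5 + m) + 5 = 10 + m)
M = -173
B(o, X) = 4 + 1/(-267 - X) (B(o, X) = 4 + 1/(-268 + (10 + (-9 - X))) = 4 + 1/(-268 + (1 - X)) = 4 + 1/(-267 - X))
√(M - 14480)/B(-30, 183) = √(-173 - 14480)/(((1067 + 4*183)/(267 + 183))) = √(-14653)/(((1067 + 732)/450)) = (I*√14653)/(((1/450)*1799)) = (I*√14653)/(1799/450) = (I*√14653)*(450/1799) = 450*I*√14653/1799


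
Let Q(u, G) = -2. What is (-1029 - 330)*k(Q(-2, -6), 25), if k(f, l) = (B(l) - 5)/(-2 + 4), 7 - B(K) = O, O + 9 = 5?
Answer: -4077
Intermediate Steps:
O = -4 (O = -9 + 5 = -4)
B(K) = 11 (B(K) = 7 - 1*(-4) = 7 + 4 = 11)
k(f, l) = 3 (k(f, l) = (11 - 5)/(-2 + 4) = 6/2 = 6*(½) = 3)
(-1029 - 330)*k(Q(-2, -6), 25) = (-1029 - 330)*3 = -1359*3 = -4077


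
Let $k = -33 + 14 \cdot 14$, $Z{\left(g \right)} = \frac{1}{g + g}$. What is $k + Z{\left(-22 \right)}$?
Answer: $\frac{7171}{44} \approx 162.98$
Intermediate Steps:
$Z{\left(g \right)} = \frac{1}{2 g}$
$k = 163$ ($k = -33 + 196 = 163$)
$k + Z{\left(-22 \right)} = 163 + \frac{1}{2 \left(-22\right)} = 163 + \frac{1}{2} \left(- \frac{1}{22}\right) = 163 - \frac{1}{44} = \frac{7171}{44}$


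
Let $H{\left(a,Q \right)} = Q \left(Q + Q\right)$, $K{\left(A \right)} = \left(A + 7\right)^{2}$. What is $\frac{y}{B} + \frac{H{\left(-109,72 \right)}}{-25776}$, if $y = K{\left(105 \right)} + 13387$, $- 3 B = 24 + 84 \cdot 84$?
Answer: $- \frac{4811569}{422440} \approx -11.39$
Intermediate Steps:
$K{\left(A \right)} = \left(7 + A\right)^{2}$
$H{\left(a,Q \right)} = 2 Q^{2}$ ($H{\left(a,Q \right)} = Q 2 Q = 2 Q^{2}$)
$B = -2360$ ($B = - \frac{24 + 84 \cdot 84}{3} = - \frac{24 + 7056}{3} = \left(- \frac{1}{3}\right) 7080 = -2360$)
$y = 25931$ ($y = \left(7 + 105\right)^{2} + 13387 = 112^{2} + 13387 = 12544 + 13387 = 25931$)
$\frac{y}{B} + \frac{H{\left(-109,72 \right)}}{-25776} = \frac{25931}{-2360} + \frac{2 \cdot 72^{2}}{-25776} = 25931 \left(- \frac{1}{2360}\right) + 2 \cdot 5184 \left(- \frac{1}{25776}\right) = - \frac{25931}{2360} + 10368 \left(- \frac{1}{25776}\right) = - \frac{25931}{2360} - \frac{72}{179} = - \frac{4811569}{422440}$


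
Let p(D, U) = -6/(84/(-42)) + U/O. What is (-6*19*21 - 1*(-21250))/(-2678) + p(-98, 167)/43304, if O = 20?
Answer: -8165098287/1159681120 ≈ -7.0408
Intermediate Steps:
p(D, U) = 3 + U/20 (p(D, U) = -6/(84/(-42)) + U/20 = -6/(84*(-1/42)) + U*(1/20) = -6/(-2) + U/20 = -6*(-½) + U/20 = 3 + U/20)
(-6*19*21 - 1*(-21250))/(-2678) + p(-98, 167)/43304 = (-6*19*21 - 1*(-21250))/(-2678) + (3 + (1/20)*167)/43304 = (-114*21 + 21250)*(-1/2678) + (3 + 167/20)*(1/43304) = (-2394 + 21250)*(-1/2678) + (227/20)*(1/43304) = 18856*(-1/2678) + 227/866080 = -9428/1339 + 227/866080 = -8165098287/1159681120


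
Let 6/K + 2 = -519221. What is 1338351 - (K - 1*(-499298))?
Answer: 435655615825/519223 ≈ 8.3905e+5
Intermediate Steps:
K = -6/519223 (K = 6/(-2 - 519221) = 6/(-519223) = 6*(-1/519223) = -6/519223 ≈ -1.1556e-5)
1338351 - (K - 1*(-499298)) = 1338351 - (-6/519223 - 1*(-499298)) = 1338351 - (-6/519223 + 499298) = 1338351 - 1*259247005448/519223 = 1338351 - 259247005448/519223 = 435655615825/519223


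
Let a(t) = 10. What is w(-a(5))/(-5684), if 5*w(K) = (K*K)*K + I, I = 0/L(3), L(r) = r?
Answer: 50/1421 ≈ 0.035186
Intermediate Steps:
I = 0 (I = 0/3 = 0*(1/3) = 0)
w(K) = K**3/5 (w(K) = ((K*K)*K + 0)/5 = (K**2*K + 0)/5 = (K**3 + 0)/5 = K**3/5)
w(-a(5))/(-5684) = ((-1*10)**3/5)/(-5684) = ((1/5)*(-10)**3)*(-1/5684) = ((1/5)*(-1000))*(-1/5684) = -200*(-1/5684) = 50/1421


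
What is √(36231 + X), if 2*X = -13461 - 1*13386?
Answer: √91230/2 ≈ 151.02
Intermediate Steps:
X = -26847/2 (X = (-13461 - 1*13386)/2 = (-13461 - 13386)/2 = (½)*(-26847) = -26847/2 ≈ -13424.)
√(36231 + X) = √(36231 - 26847/2) = √(45615/2) = √91230/2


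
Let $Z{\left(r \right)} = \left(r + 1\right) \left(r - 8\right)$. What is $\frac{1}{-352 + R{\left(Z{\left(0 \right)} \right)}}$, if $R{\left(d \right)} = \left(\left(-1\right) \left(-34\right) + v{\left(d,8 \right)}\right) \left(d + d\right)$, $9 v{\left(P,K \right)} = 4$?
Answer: $- \frac{9}{8128} \approx -0.0011073$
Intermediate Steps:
$v{\left(P,K \right)} = \frac{4}{9}$ ($v{\left(P,K \right)} = \frac{1}{9} \cdot 4 = \frac{4}{9}$)
$Z{\left(r \right)} = \left(1 + r\right) \left(-8 + r\right)$
$R{\left(d \right)} = \frac{620 d}{9}$ ($R{\left(d \right)} = \left(\left(-1\right) \left(-34\right) + \frac{4}{9}\right) \left(d + d\right) = \left(34 + \frac{4}{9}\right) 2 d = \frac{310 \cdot 2 d}{9} = \frac{620 d}{9}$)
$\frac{1}{-352 + R{\left(Z{\left(0 \right)} \right)}} = \frac{1}{-352 + \frac{620 \left(-8 + 0^{2} - 0\right)}{9}} = \frac{1}{-352 + \frac{620 \left(-8 + 0 + 0\right)}{9}} = \frac{1}{-352 + \frac{620}{9} \left(-8\right)} = \frac{1}{-352 - \frac{4960}{9}} = \frac{1}{- \frac{8128}{9}} = - \frac{9}{8128}$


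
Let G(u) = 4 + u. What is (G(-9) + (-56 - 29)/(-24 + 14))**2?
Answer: 49/4 ≈ 12.250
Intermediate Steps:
(G(-9) + (-56 - 29)/(-24 + 14))**2 = ((4 - 9) + (-56 - 29)/(-24 + 14))**2 = (-5 - 85/(-10))**2 = (-5 - 85*(-1/10))**2 = (-5 + 17/2)**2 = (7/2)**2 = 49/4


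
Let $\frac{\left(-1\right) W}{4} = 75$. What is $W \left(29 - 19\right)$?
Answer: $-3000$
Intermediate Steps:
$W = -300$ ($W = \left(-4\right) 75 = -300$)
$W \left(29 - 19\right) = - 300 \left(29 - 19\right) = \left(-300\right) 10 = -3000$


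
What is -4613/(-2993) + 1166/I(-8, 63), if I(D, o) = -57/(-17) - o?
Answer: -27324832/1517451 ≈ -18.007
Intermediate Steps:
I(D, o) = 57/17 - o (I(D, o) = -57*(-1/17) - o = 57/17 - o)
-4613/(-2993) + 1166/I(-8, 63) = -4613/(-2993) + 1166/(57/17 - 1*63) = -4613*(-1/2993) + 1166/(57/17 - 63) = 4613/2993 + 1166/(-1014/17) = 4613/2993 + 1166*(-17/1014) = 4613/2993 - 9911/507 = -27324832/1517451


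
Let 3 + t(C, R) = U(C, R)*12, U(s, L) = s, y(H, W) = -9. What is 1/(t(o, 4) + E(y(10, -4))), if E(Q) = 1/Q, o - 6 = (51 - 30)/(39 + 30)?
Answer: 207/15016 ≈ 0.013785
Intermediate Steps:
o = 145/23 (o = 6 + (51 - 30)/(39 + 30) = 6 + 21/69 = 6 + 21*(1/69) = 6 + 7/23 = 145/23 ≈ 6.3043)
t(C, R) = -3 + 12*C (t(C, R) = -3 + C*12 = -3 + 12*C)
1/(t(o, 4) + E(y(10, -4))) = 1/((-3 + 12*(145/23)) + 1/(-9)) = 1/((-3 + 1740/23) - ⅑) = 1/(1671/23 - ⅑) = 1/(15016/207) = 207/15016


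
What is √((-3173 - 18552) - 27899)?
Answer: 2*I*√12406 ≈ 222.76*I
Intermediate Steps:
√((-3173 - 18552) - 27899) = √(-21725 - 27899) = √(-49624) = 2*I*√12406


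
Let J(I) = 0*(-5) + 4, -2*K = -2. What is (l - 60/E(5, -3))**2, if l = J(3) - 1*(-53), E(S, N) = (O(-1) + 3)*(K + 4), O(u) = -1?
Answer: 2601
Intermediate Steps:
K = 1 (K = -1/2*(-2) = 1)
E(S, N) = 10 (E(S, N) = (-1 + 3)*(1 + 4) = 2*5 = 10)
J(I) = 4 (J(I) = 0 + 4 = 4)
l = 57 (l = 4 - 1*(-53) = 4 + 53 = 57)
(l - 60/E(5, -3))**2 = (57 - 60/10)**2 = (57 - 60*1/10)**2 = (57 - 6)**2 = 51**2 = 2601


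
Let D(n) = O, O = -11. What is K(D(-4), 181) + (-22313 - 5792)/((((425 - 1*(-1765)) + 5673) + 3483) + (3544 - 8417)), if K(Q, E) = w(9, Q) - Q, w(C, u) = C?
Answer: 101355/6473 ≈ 15.658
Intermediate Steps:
D(n) = -11
K(Q, E) = 9 - Q
K(D(-4), 181) + (-22313 - 5792)/((((425 - 1*(-1765)) + 5673) + 3483) + (3544 - 8417)) = (9 - 1*(-11)) + (-22313 - 5792)/((((425 - 1*(-1765)) + 5673) + 3483) + (3544 - 8417)) = (9 + 11) - 28105/((((425 + 1765) + 5673) + 3483) - 4873) = 20 - 28105/(((2190 + 5673) + 3483) - 4873) = 20 - 28105/((7863 + 3483) - 4873) = 20 - 28105/(11346 - 4873) = 20 - 28105/6473 = 101355/6473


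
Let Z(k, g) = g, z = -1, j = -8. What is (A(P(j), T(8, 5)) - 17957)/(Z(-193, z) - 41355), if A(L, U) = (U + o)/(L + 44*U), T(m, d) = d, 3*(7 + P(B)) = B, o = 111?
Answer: 11330519/26095636 ≈ 0.43419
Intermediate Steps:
P(B) = -7 + B/3
A(L, U) = (111 + U)/(L + 44*U) (A(L, U) = (U + 111)/(L + 44*U) = (111 + U)/(L + 44*U))
(A(P(j), T(8, 5)) - 17957)/(Z(-193, z) - 41355) = ((111 + 5)/((-7 + (1/3)*(-8)) + 44*5) - 17957)/(-1 - 41355) = (116/((-7 - 8/3) + 220) - 17957)/(-41356) = (116/(-29/3 + 220) - 17957)*(-1/41356) = (116/(631/3) - 17957)*(-1/41356) = ((3/631)*116 - 17957)*(-1/41356) = (348/631 - 17957)*(-1/41356) = -11330519/631*(-1/41356) = 11330519/26095636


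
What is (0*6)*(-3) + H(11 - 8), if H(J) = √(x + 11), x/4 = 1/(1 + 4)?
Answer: √295/5 ≈ 3.4351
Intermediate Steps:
x = ⅘ (x = 4/(1 + 4) = 4/5 = 4*(⅕) = ⅘ ≈ 0.80000)
H(J) = √295/5 (H(J) = √(⅘ + 11) = √(59/5) = √295/5)
(0*6)*(-3) + H(11 - 8) = (0*6)*(-3) + √295/5 = 0*(-3) + √295/5 = 0 + √295/5 = √295/5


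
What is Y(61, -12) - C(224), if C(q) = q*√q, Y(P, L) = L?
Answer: -12 - 896*√14 ≈ -3364.5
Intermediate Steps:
C(q) = q^(3/2)
Y(61, -12) - C(224) = -12 - 224^(3/2) = -12 - 896*√14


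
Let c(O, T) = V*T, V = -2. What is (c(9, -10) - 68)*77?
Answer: -3696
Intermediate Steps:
c(O, T) = -2*T
(c(9, -10) - 68)*77 = (-2*(-10) - 68)*77 = (20 - 68)*77 = -48*77 = -3696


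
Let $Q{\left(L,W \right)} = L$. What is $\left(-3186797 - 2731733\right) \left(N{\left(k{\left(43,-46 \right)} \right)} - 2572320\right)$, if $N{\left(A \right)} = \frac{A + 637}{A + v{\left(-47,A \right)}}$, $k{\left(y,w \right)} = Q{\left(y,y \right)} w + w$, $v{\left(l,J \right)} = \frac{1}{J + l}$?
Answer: $\frac{12763195993320093838}{838341} \approx 1.5224 \cdot 10^{13}$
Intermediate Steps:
$k{\left(y,w \right)} = w + w y$ ($k{\left(y,w \right)} = y w + w = w y + w = w + w y$)
$N{\left(A \right)} = \frac{637 + A}{A + \frac{1}{-47 + A}}$ ($N{\left(A \right)} = \frac{A + 637}{A + \frac{1}{A - 47}} = \frac{637 + A}{A + \frac{1}{-47 + A}}$)
$\left(-3186797 - 2731733\right) \left(N{\left(k{\left(43,-46 \right)} \right)} - 2572320\right) = \left(-3186797 - 2731733\right) \left(\frac{\left(-47 - 46 \left(1 + 43\right)\right) \left(637 - 46 \left(1 + 43\right)\right)}{1 + - 46 \left(1 + 43\right) \left(-47 - 46 \left(1 + 43\right)\right)} - 2572320\right) = - 5918530 \left(\frac{\left(-47 - 2024\right) \left(637 - 2024\right)}{1 + \left(-46\right) 44 \left(-47 - 2024\right)} - 2572320\right) = - 5918530 \left(\frac{\left(-47 - 2024\right) \left(637 - 2024\right)}{1 - 2024 \left(-47 - 2024\right)} - 2572320\right) = - 5918530 \left(\frac{1}{1 - -4191704} \left(-2071\right) \left(-1387\right) - 2572320\right) = - 5918530 \left(\frac{1}{1 + 4191704} \left(-2071\right) \left(-1387\right) - 2572320\right) = - 5918530 \left(\frac{1}{4191705} \left(-2071\right) \left(-1387\right) - 2572320\right) = - 5918530 \left(\frac{2872477}{4191705} - 2572320\right) = \left(-5918530\right) \left(- \frac{10782403733123}{4191705}\right) = \frac{12763195993320093838}{838341}$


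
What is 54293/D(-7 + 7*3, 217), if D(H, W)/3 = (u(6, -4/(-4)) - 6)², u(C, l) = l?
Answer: 54293/75 ≈ 723.91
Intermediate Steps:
D(H, W) = 75 (D(H, W) = 3*(-4/(-4) - 6)² = 3*(-4*(-¼) - 6)² = 3*(1 - 6)² = 3*(-5)² = 3*25 = 75)
54293/D(-7 + 7*3, 217) = 54293/75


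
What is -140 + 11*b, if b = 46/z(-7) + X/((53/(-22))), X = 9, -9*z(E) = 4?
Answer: -139877/106 ≈ -1319.6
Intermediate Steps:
z(E) = -4/9 (z(E) = -⅑*4 = -4/9)
b = -11367/106 (b = 46/(-4/9) + 9/((53/(-22))) = 46*(-9/4) + 9/((53*(-1/22))) = -207/2 + 9/(-53/22) = -207/2 + 9*(-22/53) = -207/2 - 198/53 = -11367/106 ≈ -107.24)
-140 + 11*b = -140 + 11*(-11367/106) = -140 - 125037/106 = -139877/106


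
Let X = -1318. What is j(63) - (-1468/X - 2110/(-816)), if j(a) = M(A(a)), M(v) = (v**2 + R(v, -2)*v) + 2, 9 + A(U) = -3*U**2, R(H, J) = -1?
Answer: 38180622630611/268872 ≈ 1.4200e+8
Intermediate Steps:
A(U) = -9 - 3*U**2
M(v) = 2 + v**2 - v (M(v) = (v**2 - v) + 2 = 2 + v**2 - v)
j(a) = 11 + (-9 - 3*a**2)**2 + 3*a**2 (j(a) = 2 + (-9 - 3*a**2)**2 - (-9 - 3*a**2) = 2 + (-9 - 3*a**2)**2 + (9 + 3*a**2) = 11 + (-9 - 3*a**2)**2 + 3*a**2)
j(63) - (-1468/X - 2110/(-816)) = (92 + 9*63**4 + 57*63**2) - (-1468/(-1318) - 2110/(-816)) = (92 + 9*15752961 + 57*3969) - (-1468*(-1/1318) - 2110*(-1/816)) = (92 + 141776649 + 226233) - (734/659 + 1055/408) = 142002974 - 1*994717/268872 = 142002974 - 994717/268872 = 38180622630611/268872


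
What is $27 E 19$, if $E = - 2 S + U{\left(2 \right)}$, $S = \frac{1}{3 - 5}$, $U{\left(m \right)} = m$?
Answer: $1539$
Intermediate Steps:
$S = - \frac{1}{2}$ ($S = \frac{1}{-2} = - \frac{1}{2} \approx -0.5$)
$E = 3$ ($E = \left(-2\right) \left(- \frac{1}{2}\right) + 2 = 1 + 2 = 3$)
$27 E 19 = 27 \cdot 3 \cdot 19 = 81 \cdot 19 = 1539$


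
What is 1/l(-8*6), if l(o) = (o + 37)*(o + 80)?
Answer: -1/352 ≈ -0.0028409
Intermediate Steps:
l(o) = (37 + o)*(80 + o)
1/l(-8*6) = 1/(2960 + (-8*6)² + 117*(-8*6)) = 1/(2960 + (-48)² + 117*(-48)) = 1/(2960 + 2304 - 5616) = 1/(-352) = -1/352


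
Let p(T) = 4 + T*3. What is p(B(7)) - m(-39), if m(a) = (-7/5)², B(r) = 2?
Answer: 201/25 ≈ 8.0400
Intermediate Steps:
m(a) = 49/25 (m(a) = (-7*⅕)² = (-7/5)² = 49/25)
p(T) = 4 + 3*T
p(B(7)) - m(-39) = (4 + 3*2) - 1*49/25 = (4 + 6) - 49/25 = 10 - 49/25 = 201/25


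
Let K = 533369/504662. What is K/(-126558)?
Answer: -533369/63869013396 ≈ -8.3510e-6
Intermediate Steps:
K = 533369/504662 (K = 533369*(1/504662) = 533369/504662 ≈ 1.0569)
K/(-126558) = (533369/504662)/(-126558) = (533369/504662)*(-1/126558) = -533369/63869013396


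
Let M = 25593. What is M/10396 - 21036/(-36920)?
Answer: 145447977/47977540 ≈ 3.0316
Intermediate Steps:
M/10396 - 21036/(-36920) = 25593/10396 - 21036/(-36920) = 25593*(1/10396) - 21036*(-1/36920) = 25593/10396 + 5259/9230 = 145447977/47977540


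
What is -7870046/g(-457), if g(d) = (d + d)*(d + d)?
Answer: -3935023/417698 ≈ -9.4207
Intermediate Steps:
g(d) = 4*d**2 (g(d) = (2*d)*(2*d) = 4*d**2)
-7870046/g(-457) = -7870046/(4*(-457)**2) = -7870046/(4*208849) = -7870046/835396 = -7870046*1/835396 = -3935023/417698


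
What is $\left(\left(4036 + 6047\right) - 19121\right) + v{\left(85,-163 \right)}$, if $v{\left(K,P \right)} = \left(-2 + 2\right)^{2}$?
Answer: $-9038$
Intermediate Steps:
$v{\left(K,P \right)} = 0$ ($v{\left(K,P \right)} = 0^{2} = 0$)
$\left(\left(4036 + 6047\right) - 19121\right) + v{\left(85,-163 \right)} = \left(\left(4036 + 6047\right) - 19121\right) + 0 = \left(10083 - 19121\right) + 0 = -9038 + 0 = -9038$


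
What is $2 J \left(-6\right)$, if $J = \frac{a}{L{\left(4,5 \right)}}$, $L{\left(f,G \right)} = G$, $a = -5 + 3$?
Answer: $\frac{24}{5} \approx 4.8$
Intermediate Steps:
$a = -2$
$J = - \frac{2}{5} \approx -0.4$
$2 J \left(-6\right) = 2 \left(- \frac{2}{5}\right) \left(-6\right) = \left(- \frac{4}{5}\right) \left(-6\right) = \frac{24}{5}$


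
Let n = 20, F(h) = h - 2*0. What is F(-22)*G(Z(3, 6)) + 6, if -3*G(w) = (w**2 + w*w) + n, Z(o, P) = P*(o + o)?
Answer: 57482/3 ≈ 19161.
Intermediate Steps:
Z(o, P) = 2*P*o (Z(o, P) = P*(2*o) = 2*P*o)
F(h) = h (F(h) = h + 0 = h)
G(w) = -20/3 - 2*w**2/3 (G(w) = -((w**2 + w*w) + 20)/3 = -((w**2 + w**2) + 20)/3 = -(2*w**2 + 20)/3 = -(20 + 2*w**2)/3 = -20/3 - 2*w**2/3)
F(-22)*G(Z(3, 6)) + 6 = -22*(-20/3 - 2*(2*6*3)**2/3) + 6 = -22*(-20/3 - 2/3*36**2) + 6 = -22*(-20/3 - 2/3*1296) + 6 = -22*(-20/3 - 864) + 6 = -22*(-2612/3) + 6 = 57464/3 + 6 = 57482/3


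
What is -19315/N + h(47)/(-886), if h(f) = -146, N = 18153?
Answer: -7231376/8041779 ≈ -0.89923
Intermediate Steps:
-19315/N + h(47)/(-886) = -19315/18153 - 146/(-886) = -19315*1/18153 - 146*(-1/886) = -19315/18153 + 73/443 = -7231376/8041779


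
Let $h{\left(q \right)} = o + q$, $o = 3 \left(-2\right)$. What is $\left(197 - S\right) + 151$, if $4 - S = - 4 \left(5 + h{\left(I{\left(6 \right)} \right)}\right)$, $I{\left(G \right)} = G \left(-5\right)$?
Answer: $468$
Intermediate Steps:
$o = -6$
$I{\left(G \right)} = - 5 G$
$h{\left(q \right)} = -6 + q$
$S = -120$ ($S = 4 - - 4 \left(5 - 36\right) = 4 - \left(-4\right) \left(-31\right) = 4 - 124 = -120$)
$\left(197 - S\right) + 151 = \left(197 - -120\right) + 151 = \left(197 + 120\right) + 151 = 317 + 151 = 468$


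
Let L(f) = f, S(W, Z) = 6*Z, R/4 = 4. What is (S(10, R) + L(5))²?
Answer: 10201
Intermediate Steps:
R = 16 (R = 4*4 = 16)
(S(10, R) + L(5))² = (6*16 + 5)² = (96 + 5)² = 101² = 10201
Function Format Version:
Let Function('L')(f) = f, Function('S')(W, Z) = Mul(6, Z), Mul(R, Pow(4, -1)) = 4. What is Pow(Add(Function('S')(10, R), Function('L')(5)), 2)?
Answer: 10201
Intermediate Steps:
R = 16 (R = Mul(4, 4) = 16)
Pow(Add(Function('S')(10, R), Function('L')(5)), 2) = Pow(Add(Mul(6, 16), 5), 2) = Pow(Add(96, 5), 2) = Pow(101, 2) = 10201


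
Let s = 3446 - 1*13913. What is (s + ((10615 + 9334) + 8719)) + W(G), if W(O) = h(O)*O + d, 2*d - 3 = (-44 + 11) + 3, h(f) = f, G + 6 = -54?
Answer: 43575/2 ≈ 21788.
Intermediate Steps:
G = -60 (G = -6 - 54 = -60)
d = -27/2 (d = 3/2 + ((-44 + 11) + 3)/2 = 3/2 + (-33 + 3)/2 = 3/2 + (1/2)*(-30) = 3/2 - 15 = -27/2 ≈ -13.500)
s = -10467 (s = 3446 - 13913 = -10467)
W(O) = -27/2 + O**2 (W(O) = O*O - 27/2 = O**2 - 27/2 = -27/2 + O**2)
(s + ((10615 + 9334) + 8719)) + W(G) = (-10467 + ((10615 + 9334) + 8719)) + (-27/2 + (-60)**2) = (-10467 + (19949 + 8719)) + (-27/2 + 3600) = (-10467 + 28668) + 7173/2 = 18201 + 7173/2 = 43575/2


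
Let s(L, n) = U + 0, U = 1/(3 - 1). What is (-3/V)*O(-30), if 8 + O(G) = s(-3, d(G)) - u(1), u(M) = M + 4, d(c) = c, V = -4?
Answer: -75/8 ≈ -9.3750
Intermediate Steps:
u(M) = 4 + M
U = ½ (U = 1/2 = ½ ≈ 0.50000)
s(L, n) = ½ (s(L, n) = ½ + 0 = ½)
O(G) = -25/2 (O(G) = -8 + (½ - (4 + 1)) = -8 + (½ - 1*5) = -8 + (½ - 5) = -8 - 9/2 = -25/2)
(-3/V)*O(-30) = -3/(-4)*(-25/2) = -3*(-¼)*(-25/2) = (¾)*(-25/2) = -75/8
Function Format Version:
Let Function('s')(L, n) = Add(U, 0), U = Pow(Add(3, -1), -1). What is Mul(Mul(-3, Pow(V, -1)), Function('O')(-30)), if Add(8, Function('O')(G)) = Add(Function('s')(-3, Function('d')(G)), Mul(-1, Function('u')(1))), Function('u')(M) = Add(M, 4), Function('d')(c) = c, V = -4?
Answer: Rational(-75, 8) ≈ -9.3750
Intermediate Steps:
Function('u')(M) = Add(4, M)
U = Rational(1, 2) (U = Pow(2, -1) = Rational(1, 2) ≈ 0.50000)
Function('s')(L, n) = Rational(1, 2) (Function('s')(L, n) = Add(Rational(1, 2), 0) = Rational(1, 2))
Function('O')(G) = Rational(-25, 2) (Function('O')(G) = Add(-8, Add(Rational(1, 2), Mul(-1, Add(4, 1)))) = Add(-8, Add(Rational(1, 2), Mul(-1, 5))) = Add(-8, Add(Rational(1, 2), -5)) = Add(-8, Rational(-9, 2)) = Rational(-25, 2))
Mul(Mul(-3, Pow(V, -1)), Function('O')(-30)) = Mul(Mul(-3, Pow(-4, -1)), Rational(-25, 2)) = Mul(Mul(-3, Rational(-1, 4)), Rational(-25, 2)) = Mul(Rational(3, 4), Rational(-25, 2)) = Rational(-75, 8)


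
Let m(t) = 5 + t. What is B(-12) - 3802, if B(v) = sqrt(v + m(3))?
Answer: -3802 + 2*I ≈ -3802.0 + 2.0*I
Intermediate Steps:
B(v) = sqrt(8 + v) (B(v) = sqrt(v + (5 + 3)) = sqrt(v + 8) = sqrt(8 + v))
B(-12) - 3802 = sqrt(8 - 12) - 3802 = sqrt(-4) - 3802 = 2*I - 3802 = -3802 + 2*I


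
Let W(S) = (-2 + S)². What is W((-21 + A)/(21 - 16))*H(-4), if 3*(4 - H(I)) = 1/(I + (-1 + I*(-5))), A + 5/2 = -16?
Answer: 194931/500 ≈ 389.86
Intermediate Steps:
A = -37/2 (A = -5/2 - 16 = -37/2 ≈ -18.500)
H(I) = 4 - 1/(3*(-1 - 4*I)) (H(I) = 4 - 1/(3*(I + (-1 + I*(-5)))) = 4 - 1/(3*(I + (-1 - 5*I))) = 4 - 1/(3*(-1 - 4*I)))
W((-21 + A)/(21 - 16))*H(-4) = (-2 + (-21 - 37/2)/(21 - 16))²*((13 + 48*(-4))/(3*(1 + 4*(-4)))) = (-2 - 79/2/5)²*((13 - 192)/(3*(1 - 16))) = (-2 - 79/2*⅕)²*((⅓)*(-179)/(-15)) = (-2 - 79/10)²*((⅓)*(-1/15)*(-179)) = (-99/10)²*(179/45) = (9801/100)*(179/45) = 194931/500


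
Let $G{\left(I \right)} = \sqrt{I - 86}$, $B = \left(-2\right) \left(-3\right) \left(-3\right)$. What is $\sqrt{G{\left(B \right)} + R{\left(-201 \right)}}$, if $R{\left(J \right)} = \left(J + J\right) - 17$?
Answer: $\sqrt{-419 + 2 i \sqrt{26}} \approx 0.2491 + 20.471 i$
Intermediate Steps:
$R{\left(J \right)} = -17 + 2 J$ ($R{\left(J \right)} = 2 J - 17 = -17 + 2 J$)
$B = -18$ ($B = 6 \left(-3\right) = -18$)
$G{\left(I \right)} = \sqrt{-86 + I}$
$\sqrt{G{\left(B \right)} + R{\left(-201 \right)}} = \sqrt{\sqrt{-86 - 18} + \left(-17 + 2 \left(-201\right)\right)} = \sqrt{\sqrt{-104} - 419} = \sqrt{2 i \sqrt{26} - 419} = \sqrt{-419 + 2 i \sqrt{26}}$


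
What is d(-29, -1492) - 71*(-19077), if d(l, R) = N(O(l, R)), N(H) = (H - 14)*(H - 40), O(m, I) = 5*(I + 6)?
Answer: 56961147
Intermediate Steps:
O(m, I) = 30 + 5*I (O(m, I) = 5*(6 + I) = 30 + 5*I)
N(H) = (-40 + H)*(-14 + H) (N(H) = (-14 + H)*(-40 + H) = (-40 + H)*(-14 + H))
d(l, R) = -1060 + (30 + 5*R)² - 270*R (d(l, R) = 560 + (30 + 5*R)² - 54*(30 + 5*R) = 560 + (30 + 5*R)² + (-1620 - 270*R) = -1060 + (30 + 5*R)² - 270*R)
d(-29, -1492) - 71*(-19077) = (-160 + 25*(-1492)² + 30*(-1492)) - 71*(-19077) = (-160 + 25*2226064 - 44760) + 1354467 = (-160 + 55651600 - 44760) + 1354467 = 55606680 + 1354467 = 56961147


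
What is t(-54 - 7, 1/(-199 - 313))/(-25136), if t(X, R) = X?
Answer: 61/25136 ≈ 0.0024268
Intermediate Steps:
t(-54 - 7, 1/(-199 - 313))/(-25136) = (-54 - 7)/(-25136) = -61*(-1/25136) = 61/25136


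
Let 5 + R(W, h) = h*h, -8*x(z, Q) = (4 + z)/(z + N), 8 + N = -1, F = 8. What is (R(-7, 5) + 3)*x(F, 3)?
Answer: 69/2 ≈ 34.500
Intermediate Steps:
N = -9 (N = -8 - 1 = -9)
x(z, Q) = -(4 + z)/(8*(-9 + z)) (x(z, Q) = -(4 + z)/(8*(z - 9)) = -(4 + z)/(8*(-9 + z)))
R(W, h) = -5 + h² (R(W, h) = -5 + h*h = -5 + h²)
(R(-7, 5) + 3)*x(F, 3) = ((-5 + 5²) + 3)*((-4 - 1*8)/(8*(-9 + 8))) = ((-5 + 25) + 3)*((⅛)*(-4 - 8)/(-1)) = (20 + 3)*((⅛)*(-1)*(-12)) = 23*(3/2) = 69/2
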